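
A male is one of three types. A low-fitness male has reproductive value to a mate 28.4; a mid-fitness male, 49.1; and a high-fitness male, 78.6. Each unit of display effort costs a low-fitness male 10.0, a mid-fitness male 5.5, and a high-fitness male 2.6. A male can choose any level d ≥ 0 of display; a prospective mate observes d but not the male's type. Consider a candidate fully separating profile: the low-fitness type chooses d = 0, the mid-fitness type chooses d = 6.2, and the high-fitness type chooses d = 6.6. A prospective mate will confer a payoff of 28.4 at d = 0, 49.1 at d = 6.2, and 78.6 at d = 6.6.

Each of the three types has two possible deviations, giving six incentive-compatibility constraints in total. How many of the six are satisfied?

4

Low-fitness (own payoff 28.4): to d=6.2 gives 49.1 − 10.0×6.2 = -12.9 → no gain ✓; to d=6.6 gives 78.6 − 10.0×6.6 = 12.6 → no gain ✓.
Mid-fitness (own payoff 49.1 − 5.5×6.2 = 15): to d=0 gives 28.4 → profitable ✗; to d=6.6 gives 78.6 − 5.5×6.6 = 42.3 → profitable ✗.
High-fitness (own payoff 78.6 − 2.6×6.6 = 61.44): to d=0 gives 28.4 → no gain ✓; to d=6.2 gives 49.1 − 2.6×6.2 = 32.98 → no gain ✓.
4 of the 6 constraints hold; not an equilibrium.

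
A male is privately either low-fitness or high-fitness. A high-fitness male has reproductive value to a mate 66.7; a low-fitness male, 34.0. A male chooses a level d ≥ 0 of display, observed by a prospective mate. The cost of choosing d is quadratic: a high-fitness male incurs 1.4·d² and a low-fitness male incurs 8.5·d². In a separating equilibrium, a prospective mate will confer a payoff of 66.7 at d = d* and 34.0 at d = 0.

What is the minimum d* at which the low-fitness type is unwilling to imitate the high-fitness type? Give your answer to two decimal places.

1.96

The low-fitness type at d = 0 receives 34.0; imitating at d* yields 66.7 − 8.5·d*².
Indifference: 34.0 = 66.7 − 8.5·d*², so d*² = (66.7 − 34.0) / 8.5 ≈ 3.8471.
d* = √3.8471 ≈ 1.96.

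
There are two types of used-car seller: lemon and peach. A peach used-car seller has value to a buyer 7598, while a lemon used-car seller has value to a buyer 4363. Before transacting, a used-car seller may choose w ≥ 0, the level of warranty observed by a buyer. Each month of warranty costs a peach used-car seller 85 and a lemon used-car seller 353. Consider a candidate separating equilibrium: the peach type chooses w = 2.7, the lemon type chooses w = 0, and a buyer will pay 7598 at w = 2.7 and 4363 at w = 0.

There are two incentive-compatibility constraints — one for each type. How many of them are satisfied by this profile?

Lemon type: stay at 0 → 4363; mimic → 7598 − 353 × 2.7 = 6644.9. IC fails (4363 < 6644.9).
Peach type: signal → 7598 − 85 × 2.7 = 7368.5; deviate to 0 → 4363. IC holds (7368.5 ≥ 4363).
1 of 2 constraints hold, so this profile is not an equilibrium.

1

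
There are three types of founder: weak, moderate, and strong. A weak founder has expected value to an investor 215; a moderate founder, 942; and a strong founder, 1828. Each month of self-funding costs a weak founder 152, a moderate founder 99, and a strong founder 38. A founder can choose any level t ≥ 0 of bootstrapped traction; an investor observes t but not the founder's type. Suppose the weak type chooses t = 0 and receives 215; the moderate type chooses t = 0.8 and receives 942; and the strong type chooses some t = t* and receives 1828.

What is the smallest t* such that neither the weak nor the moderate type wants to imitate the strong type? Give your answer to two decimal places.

Moderate type (on-path payoff 942 − 99×0.8 = 862.8) won't mimic when 862.8 ≥ 1828 − 99·t*, i.e. t* ≥ 9.75.
Weak type (on-path payoff 215) won't mimic when 215 ≥ 1828 − 152·t*, i.e. t* ≥ 10.61.
Both must hold, so t* = max(10.61, 9.75) = 10.61. The weak type's constraint binds.

10.61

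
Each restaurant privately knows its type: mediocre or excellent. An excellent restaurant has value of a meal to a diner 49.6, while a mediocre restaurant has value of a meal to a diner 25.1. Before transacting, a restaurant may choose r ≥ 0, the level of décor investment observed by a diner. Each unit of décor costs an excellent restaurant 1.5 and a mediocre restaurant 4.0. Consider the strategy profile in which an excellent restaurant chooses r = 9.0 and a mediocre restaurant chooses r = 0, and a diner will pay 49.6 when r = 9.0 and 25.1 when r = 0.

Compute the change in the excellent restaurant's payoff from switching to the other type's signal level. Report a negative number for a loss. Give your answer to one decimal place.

Playing r = 9.0 the excellent restaurant receives 49.6 − 1.5 × 9.0 = 36.1.
Deviating to r = 0 yields 25.1 instead.
Gain from deviating: 25.1 − 36.1 = -11.0.
The gain is negative, so the excellent type's incentive-compatibility constraint is satisfied.

-11.0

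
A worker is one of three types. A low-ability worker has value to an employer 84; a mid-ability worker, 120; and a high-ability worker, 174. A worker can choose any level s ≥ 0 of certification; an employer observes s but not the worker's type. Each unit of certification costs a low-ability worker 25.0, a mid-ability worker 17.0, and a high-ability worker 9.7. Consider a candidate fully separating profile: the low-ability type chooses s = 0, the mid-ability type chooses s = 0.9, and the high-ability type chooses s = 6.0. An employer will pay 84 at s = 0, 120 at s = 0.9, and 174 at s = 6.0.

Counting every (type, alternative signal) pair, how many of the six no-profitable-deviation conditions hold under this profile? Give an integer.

5

High-ability (own payoff 174 − 9.7×6.0 = 115.8): to s=0 gives 84 → no gain ✓; to s=0.9 gives 120 − 9.7×0.9 = 111.27 → no gain ✓.
Mid-ability (own payoff 120 − 17.0×0.9 = 104.7): to s=0 gives 84 → no gain ✓; to s=6.0 gives 174 − 17.0×6.0 = 72 → no gain ✓.
Low-ability (own payoff 84): to s=0.9 gives 120 − 25.0×0.9 = 97.5 → profitable ✗; to s=6.0 gives 174 − 25.0×6.0 = 24 → no gain ✓.
5 of the 6 constraints hold; not an equilibrium.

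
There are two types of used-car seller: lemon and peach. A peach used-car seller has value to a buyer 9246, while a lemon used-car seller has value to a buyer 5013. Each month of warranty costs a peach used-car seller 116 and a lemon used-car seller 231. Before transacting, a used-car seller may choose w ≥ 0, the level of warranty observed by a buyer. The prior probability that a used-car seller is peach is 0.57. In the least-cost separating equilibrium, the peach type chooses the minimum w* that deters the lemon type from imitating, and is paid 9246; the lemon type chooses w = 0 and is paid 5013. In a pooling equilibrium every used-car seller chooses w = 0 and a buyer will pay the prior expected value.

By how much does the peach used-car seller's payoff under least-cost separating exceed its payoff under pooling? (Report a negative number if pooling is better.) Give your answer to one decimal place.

-305.5

Least-cost separating signal: w* solves 5013 = 9246 − 231·w*, so w* = (9246 − 5013)/231 ≈ 18.3247.
Peach type's separating payoff: 9246 − 116 × w* = 9246 − 116 × (9246 − 5013)/231 = 9246 − 491028/231 ≈ 7120.338.
Pooling payoff: 0.57 × 9246 + 0.43 × 5013 = 7425.81.
Difference: 7120.338 − 7425.81 = -305.472, i.e. -305.5 to one decimal place.
The peach type would prefer the pooling outcome.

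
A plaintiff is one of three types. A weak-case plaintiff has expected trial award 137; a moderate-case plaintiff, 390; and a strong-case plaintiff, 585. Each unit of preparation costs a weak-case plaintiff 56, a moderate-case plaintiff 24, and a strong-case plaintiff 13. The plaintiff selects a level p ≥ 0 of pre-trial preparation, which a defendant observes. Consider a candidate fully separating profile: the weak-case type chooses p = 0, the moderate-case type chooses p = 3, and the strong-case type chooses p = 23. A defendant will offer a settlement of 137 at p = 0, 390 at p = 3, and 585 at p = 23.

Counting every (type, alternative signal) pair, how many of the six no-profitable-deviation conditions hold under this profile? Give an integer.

Strong-case (own payoff 585 − 13×23 = 286): to p=0 gives 137 → no gain ✓; to p=3 gives 390 − 13×3 = 351 → profitable ✗.
Moderate-case (own payoff 390 − 24×3 = 318): to p=0 gives 137 → no gain ✓; to p=23 gives 585 − 24×23 = 33 → no gain ✓.
Weak-case (own payoff 137): to p=3 gives 390 − 56×3 = 222 → profitable ✗; to p=23 gives 585 − 56×23 = -703 → no gain ✓.
4 of the 6 constraints hold; not an equilibrium.

4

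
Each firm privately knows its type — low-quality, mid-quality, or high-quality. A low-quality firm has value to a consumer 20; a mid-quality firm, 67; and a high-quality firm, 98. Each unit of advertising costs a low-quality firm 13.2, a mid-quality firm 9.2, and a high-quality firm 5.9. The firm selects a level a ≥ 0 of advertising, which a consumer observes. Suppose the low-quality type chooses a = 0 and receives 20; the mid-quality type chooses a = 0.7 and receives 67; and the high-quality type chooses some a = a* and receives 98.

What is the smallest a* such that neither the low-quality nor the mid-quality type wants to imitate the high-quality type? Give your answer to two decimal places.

5.91

Low-quality type (on-path payoff 20) won't mimic when 20 ≥ 98 − 13.2·a*, i.e. a* ≥ 5.91.
Mid-quality type (on-path payoff 67 − 9.2×0.7 = 60.56) won't mimic when 60.56 ≥ 98 − 9.2·a*, i.e. a* ≥ 4.07.
Both must hold, so a* = max(5.91, 4.07) = 5.91. The low-quality type's constraint binds.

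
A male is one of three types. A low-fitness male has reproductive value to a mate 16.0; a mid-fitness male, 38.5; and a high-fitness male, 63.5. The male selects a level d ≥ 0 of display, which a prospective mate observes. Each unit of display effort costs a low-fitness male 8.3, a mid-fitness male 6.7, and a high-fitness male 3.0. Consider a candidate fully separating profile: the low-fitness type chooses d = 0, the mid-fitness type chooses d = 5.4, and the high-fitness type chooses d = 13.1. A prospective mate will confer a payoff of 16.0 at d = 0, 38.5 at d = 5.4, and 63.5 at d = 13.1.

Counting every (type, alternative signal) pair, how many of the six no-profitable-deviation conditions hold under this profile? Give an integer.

5

High-fitness (own payoff 63.5 − 3.0×13.1 = 24.2): to d=0 gives 16.0 → no gain ✓; to d=5.4 gives 38.5 − 3.0×5.4 = 22.3 → no gain ✓.
Mid-fitness (own payoff 38.5 − 6.7×5.4 = 2.32): to d=0 gives 16.0 → profitable ✗; to d=13.1 gives 63.5 − 6.7×13.1 = -24.27 → no gain ✓.
Low-fitness (own payoff 16.0): to d=5.4 gives 38.5 − 8.3×5.4 = -6.32 → no gain ✓; to d=13.1 gives 63.5 − 8.3×13.1 = -45.23 → no gain ✓.
5 of the 6 constraints hold; not an equilibrium.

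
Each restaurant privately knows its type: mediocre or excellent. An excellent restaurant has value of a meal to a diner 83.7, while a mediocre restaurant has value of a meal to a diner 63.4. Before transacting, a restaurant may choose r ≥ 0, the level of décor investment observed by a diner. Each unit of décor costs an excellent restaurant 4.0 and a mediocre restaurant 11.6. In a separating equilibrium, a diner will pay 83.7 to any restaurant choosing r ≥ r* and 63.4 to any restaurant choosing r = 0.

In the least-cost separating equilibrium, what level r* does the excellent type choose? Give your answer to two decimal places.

1.75

A mediocre restaurant choosing r = 0 receives 63.4.
Imitating at r* instead would pay 83.7 at cost 11.6·r*, netting 83.7 − 11.6·r*.
Indifference: 63.4 = 83.7 − 11.6·r*, so r* = (83.7 − 63.4) / 11.6 = 1.75.
This is the mediocre type's binding incentive-compatibility constraint; any r ≥ 1.75 sustains separation on that side.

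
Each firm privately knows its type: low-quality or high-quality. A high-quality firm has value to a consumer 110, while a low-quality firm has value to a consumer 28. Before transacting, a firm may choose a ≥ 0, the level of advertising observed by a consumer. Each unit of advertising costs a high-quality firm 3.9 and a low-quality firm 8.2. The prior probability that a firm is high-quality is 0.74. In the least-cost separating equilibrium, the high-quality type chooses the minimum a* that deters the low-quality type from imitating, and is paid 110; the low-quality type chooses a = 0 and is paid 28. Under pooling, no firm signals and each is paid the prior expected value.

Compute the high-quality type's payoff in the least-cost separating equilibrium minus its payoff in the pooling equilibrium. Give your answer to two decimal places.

-17.68

Least-cost separating signal: a* solves 28 = 110 − 8.2·a*, so a* = (110 − 28)/8.2 = 10.
High-quality type's separating payoff: 110 − 3.9 × a* = 110 − 3.9 × (110 − 28)/8.2 = 110 − 319.8/8.2 = 71.
Pooling payoff: 0.74 × 110 + 0.26 × 28 = 88.68.
Difference: 71 − 88.68 = -17.68.
The high-quality type would prefer the pooling outcome.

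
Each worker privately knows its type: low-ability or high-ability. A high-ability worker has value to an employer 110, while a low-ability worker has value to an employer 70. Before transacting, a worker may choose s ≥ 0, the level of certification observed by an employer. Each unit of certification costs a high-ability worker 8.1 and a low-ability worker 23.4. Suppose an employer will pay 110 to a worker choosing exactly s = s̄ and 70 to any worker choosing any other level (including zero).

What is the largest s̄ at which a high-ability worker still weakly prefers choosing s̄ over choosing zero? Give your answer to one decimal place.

4.9

Choosing s̄ yields the high-ability type 110 − 8.1·s̄; choosing zero yields 70.
The high-ability type is indifferent at 110 − 8.1·s̄ = 70, i.e. s̄ = (110 − 70) / 8.1 ≈ 4.9.
For any s̄ above 4.9 the high-ability type would rather pool at zero, so separation collapses.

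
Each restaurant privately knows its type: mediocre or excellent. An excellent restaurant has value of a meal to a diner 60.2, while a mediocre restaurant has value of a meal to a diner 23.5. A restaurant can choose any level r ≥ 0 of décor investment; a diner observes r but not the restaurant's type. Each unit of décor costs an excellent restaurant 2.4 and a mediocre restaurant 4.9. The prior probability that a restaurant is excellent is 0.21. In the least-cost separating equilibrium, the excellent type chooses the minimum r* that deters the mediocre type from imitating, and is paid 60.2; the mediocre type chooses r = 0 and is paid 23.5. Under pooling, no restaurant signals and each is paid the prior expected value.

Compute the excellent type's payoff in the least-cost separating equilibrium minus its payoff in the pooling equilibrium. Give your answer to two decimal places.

11.02

Least-cost separating signal: r* solves 23.5 = 60.2 − 4.9·r*, so r* = (60.2 − 23.5)/4.9 ≈ 7.4898.
Excellent type's separating payoff: 60.2 − 2.4 × r* = 60.2 − 2.4 × (60.2 − 23.5)/4.9 = 60.2 − 88.08/4.9 ≈ 42.2245.
Pooling payoff: 0.21 × 60.2 + 0.79 × 23.5 = 31.207.
Difference: 42.2245 − 31.207 = 11.0175, i.e. 11.02 to two decimal places.
The excellent type prefers to separate.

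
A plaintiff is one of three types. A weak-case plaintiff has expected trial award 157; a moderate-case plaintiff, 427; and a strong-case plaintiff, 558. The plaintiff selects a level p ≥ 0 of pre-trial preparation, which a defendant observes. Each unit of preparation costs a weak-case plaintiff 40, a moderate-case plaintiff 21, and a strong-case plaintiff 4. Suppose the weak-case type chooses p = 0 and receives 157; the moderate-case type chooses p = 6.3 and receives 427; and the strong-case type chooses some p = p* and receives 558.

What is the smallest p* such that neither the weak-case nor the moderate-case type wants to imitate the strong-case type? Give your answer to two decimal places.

Weak-case type (on-path payoff 157) won't mimic when 157 ≥ 558 − 40·p*, i.e. p* ≥ 10.03.
Moderate-case type (on-path payoff 427 − 21×6.3 = 294.7) won't mimic when 294.7 ≥ 558 − 21·p*, i.e. p* ≥ 12.54.
Both must hold, so p* = max(10.03, 12.54) = 12.54. The moderate-case type's constraint binds.

12.54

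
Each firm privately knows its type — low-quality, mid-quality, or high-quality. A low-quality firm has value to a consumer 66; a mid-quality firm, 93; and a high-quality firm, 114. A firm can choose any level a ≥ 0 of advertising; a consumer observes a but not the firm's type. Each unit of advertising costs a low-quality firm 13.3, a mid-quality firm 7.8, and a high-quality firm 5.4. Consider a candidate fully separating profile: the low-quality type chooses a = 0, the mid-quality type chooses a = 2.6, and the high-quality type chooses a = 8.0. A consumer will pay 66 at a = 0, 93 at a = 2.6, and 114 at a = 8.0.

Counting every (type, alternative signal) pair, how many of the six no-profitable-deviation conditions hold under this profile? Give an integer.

5

Low-quality (own payoff 66): to a=2.6 gives 93 − 13.3×2.6 = 58.42 → no gain ✓; to a=8.0 gives 114 − 13.3×8.0 = 7.6 → no gain ✓.
Mid-quality (own payoff 93 − 7.8×2.6 = 72.72): to a=0 gives 66 → no gain ✓; to a=8.0 gives 114 − 7.8×8.0 = 51.6 → no gain ✓.
High-quality (own payoff 114 − 5.4×8.0 = 70.8): to a=0 gives 66 → no gain ✓; to a=2.6 gives 93 − 5.4×2.6 = 78.96 → profitable ✗.
5 of the 6 constraints hold; not an equilibrium.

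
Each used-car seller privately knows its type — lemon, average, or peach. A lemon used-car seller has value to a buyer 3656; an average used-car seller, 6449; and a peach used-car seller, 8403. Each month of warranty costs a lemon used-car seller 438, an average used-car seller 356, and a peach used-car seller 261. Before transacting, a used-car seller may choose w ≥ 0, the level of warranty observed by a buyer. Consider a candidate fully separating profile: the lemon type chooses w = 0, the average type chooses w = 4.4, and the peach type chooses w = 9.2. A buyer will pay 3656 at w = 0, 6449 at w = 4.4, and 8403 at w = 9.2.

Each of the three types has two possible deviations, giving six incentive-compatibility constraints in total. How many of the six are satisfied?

Peach (own payoff 8403 − 261×9.2 = 6001.8): to w=0 gives 3656 → no gain ✓; to w=4.4 gives 6449 − 261×4.4 = 5300.6 → no gain ✓.
Lemon (own payoff 3656): to w=4.4 gives 6449 − 438×4.4 = 4521.8 → profitable ✗; to w=9.2 gives 8403 − 438×9.2 = 4373.4 → profitable ✗.
Average (own payoff 6449 − 356×4.4 = 4882.6): to w=0 gives 3656 → no gain ✓; to w=9.2 gives 8403 − 356×9.2 = 5127.8 → profitable ✗.
3 of the 6 constraints hold; not an equilibrium.

3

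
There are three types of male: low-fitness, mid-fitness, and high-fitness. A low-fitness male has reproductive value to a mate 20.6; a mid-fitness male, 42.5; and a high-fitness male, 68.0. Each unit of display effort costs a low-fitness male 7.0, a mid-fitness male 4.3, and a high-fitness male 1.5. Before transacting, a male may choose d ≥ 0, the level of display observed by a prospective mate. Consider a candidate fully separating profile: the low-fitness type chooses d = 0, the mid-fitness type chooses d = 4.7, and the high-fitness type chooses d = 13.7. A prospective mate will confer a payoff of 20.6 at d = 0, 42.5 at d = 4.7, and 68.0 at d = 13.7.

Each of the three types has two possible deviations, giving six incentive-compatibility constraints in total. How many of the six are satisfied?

Low-fitness (own payoff 20.6): to d=4.7 gives 42.5 − 7.0×4.7 = 9.6 → no gain ✓; to d=13.7 gives 68.0 − 7.0×13.7 = -27.9 → no gain ✓.
High-fitness (own payoff 68.0 − 1.5×13.7 = 47.45): to d=0 gives 20.6 → no gain ✓; to d=4.7 gives 42.5 − 1.5×4.7 = 35.45 → no gain ✓.
Mid-fitness (own payoff 42.5 − 4.3×4.7 = 22.29): to d=0 gives 20.6 → no gain ✓; to d=13.7 gives 68.0 − 4.3×13.7 = 9.09 → no gain ✓.
6 of the 6 constraints hold; this profile is a separating equilibrium.

6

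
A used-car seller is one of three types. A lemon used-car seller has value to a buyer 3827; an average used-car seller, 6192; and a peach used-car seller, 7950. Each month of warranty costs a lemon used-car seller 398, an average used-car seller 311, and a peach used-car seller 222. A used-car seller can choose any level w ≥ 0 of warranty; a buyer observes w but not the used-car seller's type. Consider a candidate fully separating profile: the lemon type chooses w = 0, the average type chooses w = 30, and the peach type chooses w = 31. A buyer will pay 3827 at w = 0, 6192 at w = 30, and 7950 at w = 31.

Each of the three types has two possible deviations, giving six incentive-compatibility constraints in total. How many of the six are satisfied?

3

Peach (own payoff 7950 − 222×31 = 1068): to w=0 gives 3827 → profitable ✗; to w=30 gives 6192 − 222×30 = -468 → no gain ✓.
Average (own payoff 6192 − 311×30 = -3138): to w=0 gives 3827 → profitable ✗; to w=31 gives 7950 − 311×31 = -1691 → profitable ✗.
Lemon (own payoff 3827): to w=30 gives 6192 − 398×30 = -5748 → no gain ✓; to w=31 gives 7950 − 398×31 = -4388 → no gain ✓.
3 of the 6 constraints hold; not an equilibrium.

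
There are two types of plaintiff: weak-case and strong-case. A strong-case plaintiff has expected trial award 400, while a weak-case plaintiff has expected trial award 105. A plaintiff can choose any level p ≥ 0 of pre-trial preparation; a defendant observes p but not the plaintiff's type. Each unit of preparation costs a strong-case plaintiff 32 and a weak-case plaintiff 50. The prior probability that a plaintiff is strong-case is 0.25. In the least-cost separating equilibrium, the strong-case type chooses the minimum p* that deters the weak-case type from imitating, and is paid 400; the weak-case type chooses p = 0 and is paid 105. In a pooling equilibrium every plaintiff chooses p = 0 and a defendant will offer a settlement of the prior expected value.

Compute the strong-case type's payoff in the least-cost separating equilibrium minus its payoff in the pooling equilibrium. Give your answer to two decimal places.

32.45

Least-cost separating signal: p* solves 105 = 400 − 50·p*, so p* = (400 − 105)/50 = 5.9.
Strong-case type's separating payoff: 400 − 32 × p* = 400 − 32 × (400 − 105)/50 = 400 − 9440/50 = 211.2.
Pooling payoff: 0.25 × 400 + 0.75 × 105 = 178.75.
Difference: 211.2 − 178.75 = 32.45.
The strong-case type prefers to separate.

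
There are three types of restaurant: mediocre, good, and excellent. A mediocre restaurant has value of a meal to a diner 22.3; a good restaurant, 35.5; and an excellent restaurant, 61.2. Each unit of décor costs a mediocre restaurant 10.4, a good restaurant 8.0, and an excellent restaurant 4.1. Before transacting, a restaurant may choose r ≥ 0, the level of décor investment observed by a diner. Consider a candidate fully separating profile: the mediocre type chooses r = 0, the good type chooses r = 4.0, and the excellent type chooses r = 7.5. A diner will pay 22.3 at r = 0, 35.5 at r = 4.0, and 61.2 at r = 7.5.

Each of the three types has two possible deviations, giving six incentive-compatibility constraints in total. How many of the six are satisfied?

5

Excellent (own payoff 61.2 − 4.1×7.5 = 30.45): to r=0 gives 22.3 → no gain ✓; to r=4.0 gives 35.5 − 4.1×4.0 = 19.1 → no gain ✓.
Mediocre (own payoff 22.3): to r=4.0 gives 35.5 − 10.4×4.0 = -6.1 → no gain ✓; to r=7.5 gives 61.2 − 10.4×7.5 = -16.8 → no gain ✓.
Good (own payoff 35.5 − 8.0×4.0 = 3.5): to r=0 gives 22.3 → profitable ✗; to r=7.5 gives 61.2 − 8.0×7.5 = 1.2 → no gain ✓.
5 of the 6 constraints hold; not an equilibrium.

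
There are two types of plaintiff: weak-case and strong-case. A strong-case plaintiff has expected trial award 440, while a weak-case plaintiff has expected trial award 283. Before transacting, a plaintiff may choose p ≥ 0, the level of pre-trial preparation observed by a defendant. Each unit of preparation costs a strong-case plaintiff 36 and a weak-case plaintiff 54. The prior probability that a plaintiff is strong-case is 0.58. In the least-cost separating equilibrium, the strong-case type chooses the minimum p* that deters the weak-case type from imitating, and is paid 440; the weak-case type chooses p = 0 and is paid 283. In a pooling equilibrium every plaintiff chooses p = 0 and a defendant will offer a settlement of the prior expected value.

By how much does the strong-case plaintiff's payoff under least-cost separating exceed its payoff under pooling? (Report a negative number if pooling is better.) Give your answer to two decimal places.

Least-cost separating signal: p* solves 283 = 440 − 54·p*, so p* = (440 − 283)/54 ≈ 2.9074.
Strong-case type's separating payoff: 440 − 36 × p* = 440 − 36 × (440 − 283)/54 = 440 − 5652/54 ≈ 335.3333.
Pooling payoff: 0.58 × 440 + 0.42 × 283 = 374.06.
Difference: 335.3333 − 374.06 = -38.7267, i.e. -38.73 to two decimal places.
The strong-case type would prefer the pooling outcome.

-38.73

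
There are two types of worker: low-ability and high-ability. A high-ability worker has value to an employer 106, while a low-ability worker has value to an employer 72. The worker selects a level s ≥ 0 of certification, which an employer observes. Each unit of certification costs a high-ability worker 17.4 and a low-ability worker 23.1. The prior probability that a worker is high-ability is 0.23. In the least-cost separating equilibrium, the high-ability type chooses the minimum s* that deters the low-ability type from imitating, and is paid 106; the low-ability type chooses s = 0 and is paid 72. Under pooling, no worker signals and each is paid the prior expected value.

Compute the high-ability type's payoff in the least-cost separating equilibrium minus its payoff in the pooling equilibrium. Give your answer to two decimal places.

Least-cost separating signal: s* solves 72 = 106 − 23.1·s*, so s* = (106 − 72)/23.1 ≈ 1.4719.
High-ability type's separating payoff: 106 − 17.4 × s* = 106 − 17.4 × (106 − 72)/23.1 = 106 − 591.6/23.1 ≈ 80.3896.
Pooling payoff: 0.23 × 106 + 0.77 × 72 = 79.82.
Difference: 80.3896 − 79.82 = 0.5696, i.e. 0.57 to two decimal places.
The high-ability type prefers to separate.

0.57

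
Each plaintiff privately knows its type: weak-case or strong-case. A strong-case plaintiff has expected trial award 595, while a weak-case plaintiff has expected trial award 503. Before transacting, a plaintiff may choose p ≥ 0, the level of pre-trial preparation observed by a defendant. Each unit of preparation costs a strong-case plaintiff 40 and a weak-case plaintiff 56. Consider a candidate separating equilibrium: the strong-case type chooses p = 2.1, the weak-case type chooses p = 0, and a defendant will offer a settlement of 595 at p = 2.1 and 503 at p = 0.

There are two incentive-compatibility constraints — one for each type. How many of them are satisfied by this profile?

2

Weak-case type: stay at 0 → 503; mimic → 595 − 56 × 2.1 = 477.4. IC holds (503 ≥ 477.4).
Strong-case type: signal → 595 − 40 × 2.1 = 511; deviate to 0 → 503. IC holds (511 ≥ 503).
2 of 2 constraints hold, so this is a separating equilibrium.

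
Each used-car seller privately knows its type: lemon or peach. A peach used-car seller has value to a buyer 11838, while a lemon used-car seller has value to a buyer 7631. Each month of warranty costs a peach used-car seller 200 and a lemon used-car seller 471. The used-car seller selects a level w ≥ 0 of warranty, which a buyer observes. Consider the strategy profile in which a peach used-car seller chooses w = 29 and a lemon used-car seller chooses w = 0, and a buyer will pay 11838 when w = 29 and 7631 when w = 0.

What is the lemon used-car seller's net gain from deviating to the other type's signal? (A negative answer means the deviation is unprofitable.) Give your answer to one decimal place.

Playing w = 0 the lemon used-car seller receives 7631.
Deviating to w = 29 brings payment 11838 at cost 471 × 29 = 13659, netting -1821.
Gain from deviating: -1821 − 7631 = -9452.0.
The gain is negative, so the lemon type's incentive-compatibility constraint is satisfied.

-9452.0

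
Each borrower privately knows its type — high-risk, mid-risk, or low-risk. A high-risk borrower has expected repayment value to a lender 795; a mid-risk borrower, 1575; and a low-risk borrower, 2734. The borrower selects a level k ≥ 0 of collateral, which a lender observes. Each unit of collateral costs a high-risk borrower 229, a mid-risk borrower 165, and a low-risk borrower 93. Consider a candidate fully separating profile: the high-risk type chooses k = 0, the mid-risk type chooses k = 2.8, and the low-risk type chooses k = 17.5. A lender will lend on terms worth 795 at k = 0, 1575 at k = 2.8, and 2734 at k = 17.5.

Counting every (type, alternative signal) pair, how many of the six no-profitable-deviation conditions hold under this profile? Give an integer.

4

Mid-risk (own payoff 1575 − 165×2.8 = 1113): to k=0 gives 795 → no gain ✓; to k=17.5 gives 2734 − 165×17.5 = -153.5 → no gain ✓.
Low-risk (own payoff 2734 − 93×17.5 = 1106.5): to k=0 gives 795 → no gain ✓; to k=2.8 gives 1575 − 93×2.8 = 1314.6 → profitable ✗.
High-risk (own payoff 795): to k=2.8 gives 1575 − 229×2.8 = 933.8 → profitable ✗; to k=17.5 gives 2734 − 229×17.5 = -1273.5 → no gain ✓.
4 of the 6 constraints hold; not an equilibrium.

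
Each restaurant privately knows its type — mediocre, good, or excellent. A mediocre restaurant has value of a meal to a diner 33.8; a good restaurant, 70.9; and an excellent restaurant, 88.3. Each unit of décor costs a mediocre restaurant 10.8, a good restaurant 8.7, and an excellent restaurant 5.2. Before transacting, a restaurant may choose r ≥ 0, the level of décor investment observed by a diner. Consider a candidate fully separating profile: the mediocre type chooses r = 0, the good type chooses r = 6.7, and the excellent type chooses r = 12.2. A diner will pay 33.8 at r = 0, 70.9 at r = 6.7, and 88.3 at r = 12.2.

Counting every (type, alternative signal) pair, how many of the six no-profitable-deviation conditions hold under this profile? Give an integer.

3

Excellent (own payoff 88.3 − 5.2×12.2 = 24.86): to r=0 gives 33.8 → profitable ✗; to r=6.7 gives 70.9 − 5.2×6.7 = 36.06 → profitable ✗.
Mediocre (own payoff 33.8): to r=6.7 gives 70.9 − 10.8×6.7 = -1.46 → no gain ✓; to r=12.2 gives 88.3 − 10.8×12.2 = -43.46 → no gain ✓.
Good (own payoff 70.9 − 8.7×6.7 = 12.61): to r=0 gives 33.8 → profitable ✗; to r=12.2 gives 88.3 − 8.7×12.2 = -17.84 → no gain ✓.
3 of the 6 constraints hold; not an equilibrium.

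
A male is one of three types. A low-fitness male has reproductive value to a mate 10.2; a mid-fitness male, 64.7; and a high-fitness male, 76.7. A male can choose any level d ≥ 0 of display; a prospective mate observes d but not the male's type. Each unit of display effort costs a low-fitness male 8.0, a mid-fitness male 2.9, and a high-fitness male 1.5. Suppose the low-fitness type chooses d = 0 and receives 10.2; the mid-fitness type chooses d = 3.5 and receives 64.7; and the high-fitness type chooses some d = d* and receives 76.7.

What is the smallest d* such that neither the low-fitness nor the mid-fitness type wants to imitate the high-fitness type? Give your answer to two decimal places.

Mid-fitness type (on-path payoff 64.7 − 2.9×3.5 = 54.55) won't mimic when 54.55 ≥ 76.7 − 2.9·d*, i.e. d* ≥ 7.64.
Low-fitness type (on-path payoff 10.2) won't mimic when 10.2 ≥ 76.7 − 8.0·d*, i.e. d* ≥ 8.31.
Both must hold, so d* = max(8.31, 7.64) = 8.31. The low-fitness type's constraint binds.

8.31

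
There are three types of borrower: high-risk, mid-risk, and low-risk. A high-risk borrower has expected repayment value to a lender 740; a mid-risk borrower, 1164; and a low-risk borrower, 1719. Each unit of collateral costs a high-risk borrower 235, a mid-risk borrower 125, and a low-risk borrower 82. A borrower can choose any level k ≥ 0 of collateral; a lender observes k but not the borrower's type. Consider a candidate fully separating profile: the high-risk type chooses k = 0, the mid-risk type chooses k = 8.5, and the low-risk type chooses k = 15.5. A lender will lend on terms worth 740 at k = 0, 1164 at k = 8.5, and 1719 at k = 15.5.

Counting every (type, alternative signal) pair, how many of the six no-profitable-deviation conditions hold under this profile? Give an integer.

3

Low-risk (own payoff 1719 − 82×15.5 = 448): to k=0 gives 740 → profitable ✗; to k=8.5 gives 1164 − 82×8.5 = 467 → profitable ✗.
Mid-risk (own payoff 1164 − 125×8.5 = 101.5): to k=0 gives 740 → profitable ✗; to k=15.5 gives 1719 − 125×15.5 = -218.5 → no gain ✓.
High-risk (own payoff 740): to k=8.5 gives 1164 − 235×8.5 = -833.5 → no gain ✓; to k=15.5 gives 1719 − 235×15.5 = -1923.5 → no gain ✓.
3 of the 6 constraints hold; not an equilibrium.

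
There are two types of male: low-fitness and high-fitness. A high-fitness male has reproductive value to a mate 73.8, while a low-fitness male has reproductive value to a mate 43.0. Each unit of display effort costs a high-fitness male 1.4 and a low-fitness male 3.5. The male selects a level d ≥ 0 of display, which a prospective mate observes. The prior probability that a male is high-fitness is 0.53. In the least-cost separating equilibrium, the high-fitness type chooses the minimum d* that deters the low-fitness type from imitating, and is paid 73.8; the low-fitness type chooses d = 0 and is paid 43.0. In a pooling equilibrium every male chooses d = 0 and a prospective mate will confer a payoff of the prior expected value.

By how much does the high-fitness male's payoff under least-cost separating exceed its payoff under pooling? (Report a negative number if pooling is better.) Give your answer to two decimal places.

Least-cost separating signal: d* solves 43.0 = 73.8 − 3.5·d*, so d* = (73.8 − 43.0)/3.5 = 8.8.
High-fitness type's separating payoff: 73.8 − 1.4 × d* = 73.8 − 1.4 × (73.8 − 43.0)/3.5 = 73.8 − 43.12/3.5 = 61.48.
Pooling payoff: 0.53 × 73.8 + 0.47 × 43.0 = 59.324.
Difference: 61.48 − 59.324 = 2.156, i.e. 2.16 to two decimal places.
The high-fitness type prefers to separate.

2.16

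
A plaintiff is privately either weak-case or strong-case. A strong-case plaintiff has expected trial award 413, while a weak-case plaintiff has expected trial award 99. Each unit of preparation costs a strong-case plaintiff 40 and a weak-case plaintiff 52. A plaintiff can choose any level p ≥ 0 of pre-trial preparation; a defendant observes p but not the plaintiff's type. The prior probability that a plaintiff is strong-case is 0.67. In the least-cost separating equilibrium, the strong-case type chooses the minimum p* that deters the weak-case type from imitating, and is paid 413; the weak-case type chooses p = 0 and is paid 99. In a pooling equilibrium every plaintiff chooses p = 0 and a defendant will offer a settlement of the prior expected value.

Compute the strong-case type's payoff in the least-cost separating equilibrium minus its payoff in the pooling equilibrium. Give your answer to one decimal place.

Least-cost separating signal: p* solves 99 = 413 − 52·p*, so p* = (413 − 99)/52 ≈ 6.0385.
Strong-case type's separating payoff: 413 − 40 × p* = 413 − 40 × (413 − 99)/52 = 413 − 12560/52 ≈ 171.462.
Pooling payoff: 0.67 × 413 + 0.33 × 99 = 309.38.
Difference: 171.462 − 309.38 = -137.918, i.e. -137.9 to one decimal place.
The strong-case type would prefer the pooling outcome.

-137.9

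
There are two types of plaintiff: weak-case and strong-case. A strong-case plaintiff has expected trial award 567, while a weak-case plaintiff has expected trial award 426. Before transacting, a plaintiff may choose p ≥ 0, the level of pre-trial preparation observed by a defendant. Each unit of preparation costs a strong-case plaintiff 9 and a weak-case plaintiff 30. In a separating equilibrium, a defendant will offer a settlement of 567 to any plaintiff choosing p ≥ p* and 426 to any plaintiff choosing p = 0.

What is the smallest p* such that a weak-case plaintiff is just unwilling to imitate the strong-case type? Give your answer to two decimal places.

4.70

A weak-case plaintiff choosing p = 0 receives 426.
Imitating at p* instead would pay 567 at cost 30·p*, netting 567 − 30·p*.
Indifference: 426 = 567 − 30·p*, so p* = (567 − 426) / 30 = 4.70.
At p* the weak-case type's incentive constraint just binds; the strong-case type strictly prefers p* since its per-unit cost is lower.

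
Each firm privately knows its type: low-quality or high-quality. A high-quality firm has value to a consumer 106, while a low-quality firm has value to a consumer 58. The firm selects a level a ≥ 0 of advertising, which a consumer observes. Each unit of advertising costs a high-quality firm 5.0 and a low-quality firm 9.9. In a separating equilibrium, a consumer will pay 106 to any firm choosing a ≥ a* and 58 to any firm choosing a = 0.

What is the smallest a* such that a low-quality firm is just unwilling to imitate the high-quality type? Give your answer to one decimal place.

4.8

A low-quality firm choosing a = 0 receives 58.
Imitating at a* instead would pay 106 at cost 9.9·a*, netting 106 − 9.9·a*.
Indifference: 58 = 106 − 9.9·a*, so a* = (106 − 58) / 9.9 ≈ 4.8.
This is the low-quality type's binding incentive-compatibility constraint; any a ≥ 4.8 sustains separation on that side.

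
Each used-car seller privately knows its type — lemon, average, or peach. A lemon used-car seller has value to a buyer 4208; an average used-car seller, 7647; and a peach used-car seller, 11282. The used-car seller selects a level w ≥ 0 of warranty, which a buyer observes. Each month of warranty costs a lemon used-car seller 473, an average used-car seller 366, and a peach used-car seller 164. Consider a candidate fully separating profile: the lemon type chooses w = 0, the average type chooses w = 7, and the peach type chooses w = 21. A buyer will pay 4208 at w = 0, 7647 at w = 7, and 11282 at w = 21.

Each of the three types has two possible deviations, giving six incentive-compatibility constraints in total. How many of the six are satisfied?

5

Lemon (own payoff 4208): to w=7 gives 7647 − 473×7 = 4336 → profitable ✗; to w=21 gives 11282 − 473×21 = 1349 → no gain ✓.
Peach (own payoff 11282 − 164×21 = 7838): to w=0 gives 4208 → no gain ✓; to w=7 gives 7647 − 164×7 = 6499 → no gain ✓.
Average (own payoff 7647 − 366×7 = 5085): to w=0 gives 4208 → no gain ✓; to w=21 gives 11282 − 366×21 = 3596 → no gain ✓.
5 of the 6 constraints hold; not an equilibrium.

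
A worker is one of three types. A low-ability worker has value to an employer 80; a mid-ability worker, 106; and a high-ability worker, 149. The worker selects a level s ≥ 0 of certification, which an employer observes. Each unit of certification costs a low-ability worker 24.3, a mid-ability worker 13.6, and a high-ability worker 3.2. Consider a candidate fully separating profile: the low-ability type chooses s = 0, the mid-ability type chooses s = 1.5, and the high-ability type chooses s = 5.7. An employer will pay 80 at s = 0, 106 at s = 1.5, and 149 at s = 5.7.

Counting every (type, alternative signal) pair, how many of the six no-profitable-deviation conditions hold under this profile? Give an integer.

6

Mid-ability (own payoff 106 − 13.6×1.5 = 85.6): to s=0 gives 80 → no gain ✓; to s=5.7 gives 149 − 13.6×5.7 = 71.48 → no gain ✓.
High-ability (own payoff 149 − 3.2×5.7 = 130.76): to s=0 gives 80 → no gain ✓; to s=1.5 gives 106 − 3.2×1.5 = 101.2 → no gain ✓.
Low-ability (own payoff 80): to s=1.5 gives 106 − 24.3×1.5 = 69.55 → no gain ✓; to s=5.7 gives 149 − 24.3×5.7 = 10.49 → no gain ✓.
6 of the 6 constraints hold; this profile is a separating equilibrium.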